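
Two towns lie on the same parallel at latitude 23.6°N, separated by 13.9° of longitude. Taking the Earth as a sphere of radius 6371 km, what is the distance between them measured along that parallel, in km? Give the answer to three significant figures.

1420 km

Arc length along a parallel = R cos φ · Δλ (with Δλ in radians).
= 6371 × cos 23.6° × (13.9° × π/180) = 6371 × 0.9164 × 0.2426 ≈ 1420 km.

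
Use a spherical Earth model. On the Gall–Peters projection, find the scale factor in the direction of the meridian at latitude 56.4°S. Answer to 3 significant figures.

The Gall–Peters projection is cylindrical equal-area with φ₀ = 45°. Cylindrical equal-area (φ₀ = 45°): h = cos φ / cos 45° along meridians, k = cos 45° / cos φ along parallels; h·k = 1.
h = cos 56.4° / cos 45° = 0.5534/0.7071 = 0.7826.

0.783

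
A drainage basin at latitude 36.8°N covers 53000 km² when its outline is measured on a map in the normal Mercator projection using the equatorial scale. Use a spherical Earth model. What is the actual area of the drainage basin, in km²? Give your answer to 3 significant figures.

34000 km²

The Mercator projection is conformal; its linear scale factor is the same in every direction and equals sec φ = 1/cos φ.
Areal scale = k² = sec²φ = 1/cos²(36.8°) = 1/0.8007² = 1.560.
True area = apparent / (areal scale) = 53000 / 1.560 ≈ 34000 km².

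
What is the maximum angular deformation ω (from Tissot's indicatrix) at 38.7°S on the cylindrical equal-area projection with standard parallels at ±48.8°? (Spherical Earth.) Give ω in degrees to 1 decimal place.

A cylindrical equal-area projection with standard parallel φ₀ has meridian scale h = cos φ / cos φ₀ and parallel scale k = cos φ₀ / cos φ (so areas are preserved, h·k = 1).
At 38.7°: h = 1.185, k = 0.8440; principal scales a = 1.185, b = 0.8440.
sin(ω/2) = (a − b)/(a + b) = 0.3408/2.029 = 0.1680, so ω = 2 arcsin(0.1680) ≈ 19.3°.

19.3°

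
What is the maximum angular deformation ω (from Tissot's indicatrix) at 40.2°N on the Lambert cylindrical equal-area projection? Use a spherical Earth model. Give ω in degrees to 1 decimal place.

The Lambert cylindrical equal-area projection is the cylindrical equal-area projection with its standard parallel at the equator (φ₀ = 0). A cylindrical equal-area projection with standard parallel φ₀ has meridian scale h = cos φ / cos φ₀ and parallel scale k = cos φ₀ / cos φ (so areas are preserved, h·k = 1).
At 40.2°: h = 0.7638, k = 1.309; principal scales a = 1.309, b = 0.7638.
sin(ω/2) = (a − b)/(a + b) = 0.5455/2.073 = 0.2631, so ω = 2 arcsin(0.2631) ≈ 30.5°.

30.5°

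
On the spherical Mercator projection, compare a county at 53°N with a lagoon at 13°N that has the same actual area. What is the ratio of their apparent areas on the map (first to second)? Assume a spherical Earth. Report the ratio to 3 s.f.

2.62

Mercator is conformal with k = sec φ, so areal scale = k² = sec²φ.
At 53°: sec²(53°) = 1/0.6018² = 2.761.
At 13°: sec²(13°) = 1/0.9744² = 1.053.
Ratio = 2.761/1.053 = cos²(13°)/cos²(53°) ≈ 2.62.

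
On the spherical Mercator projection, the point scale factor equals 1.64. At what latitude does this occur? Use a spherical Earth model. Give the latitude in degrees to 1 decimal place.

Mercator scale is k = sec φ = 1/cos φ.
1/cos φ = 1.64  ⇒  cos φ = 0.6098  ⇒  φ = arccos(0.6098) ≈ 52.4°.

52.4°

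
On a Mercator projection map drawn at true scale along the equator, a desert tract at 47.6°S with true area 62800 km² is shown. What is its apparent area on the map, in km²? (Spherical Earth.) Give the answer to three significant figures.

138000 km²

For Mercator, h = k = sec φ (a conformal cylindrical projection has a single point scale, 1/cos φ).
Areal scale = k² = sec²φ = 1/cos²(47.6°) = 1/0.6743² = 2.199.
Apparent area = 62800 × 2.199 ≈ 138000 km².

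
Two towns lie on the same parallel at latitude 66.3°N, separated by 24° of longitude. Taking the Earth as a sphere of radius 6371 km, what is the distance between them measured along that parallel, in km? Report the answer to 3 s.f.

1070 km

Arc length along a parallel = R cos φ · Δλ (with Δλ in radians).
= 6371 × cos 66.3° × (24° × π/180) = 6371 × 0.4019 × 0.4189 ≈ 1070 km.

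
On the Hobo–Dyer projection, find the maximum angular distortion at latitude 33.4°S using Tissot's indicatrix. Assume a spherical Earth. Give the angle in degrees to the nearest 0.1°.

Hobo–Dyer is a cylindrical equal-area projection with standard parallels at ±37.5°. A cylindrical equal-area projection with standard parallel φ₀ has meridian scale h = cos φ / cos φ₀ and parallel scale k = cos φ₀ / cos φ (so areas are preserved, h·k = 1).
At 33.4°: h = 1.052, k = 0.9503; principal scales a = 1.052, b = 0.9503.
sin(ω/2) = (a − b)/(a + b) = 0.1020/2.003 = 0.05094, so ω = 2 arcsin(0.05094) ≈ 5.8°.

5.8°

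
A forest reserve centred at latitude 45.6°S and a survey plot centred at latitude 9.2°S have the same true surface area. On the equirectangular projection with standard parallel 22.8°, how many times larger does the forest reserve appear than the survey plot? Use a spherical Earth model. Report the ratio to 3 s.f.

1.41

The equidistant cylindrical projection with φ₀ = 22.8° has h = 1 (meridians true) and k = cos φ₀ / cos φ along parallels.
Areal scale at 45.6°: h·k = 1.000 × 1.318 = 1.318.
Areal scale at 9.2°: h·k = 1.000 × 0.9339 = 0.9339.
Ratio = 1.318/0.9339 ≈ 1.41.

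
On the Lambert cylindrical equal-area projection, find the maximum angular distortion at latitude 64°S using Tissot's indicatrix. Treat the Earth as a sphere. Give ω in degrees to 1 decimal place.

85.3°

The Lambert cylindrical equal-area projection is the cylindrical equal-area projection with its standard parallel at the equator (φ₀ = 0). For cylindrical equal-area with standard parallel φ₀, h = cos φ / cos φ₀ and k = cos φ₀ / cos φ, so h·k = 1.
At 64°: h = 0.4384, k = 2.281; principal scales a = 2.281, b = 0.4384.
sin(ω/2) = (a − b)/(a + b) = 1.843/2.720 = 0.6776, so ω = 2 arcsin(0.6776) ≈ 85.3°.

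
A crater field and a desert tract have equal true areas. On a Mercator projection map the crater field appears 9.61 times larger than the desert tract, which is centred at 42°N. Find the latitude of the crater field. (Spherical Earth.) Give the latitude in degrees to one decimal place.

Mercator areal scale is sec²φ, so apparent-area ratio = sec²φ₁ / sec²φ₂ = cos²φ₂ / cos²φ₁.
cos²φ₂ / cos²φ₁ = 9.61  ⇒  cos φ₁ = cos 42° / √9.61 = 0.7431/3.100 = 0.2397.
φ₁ = arccos(0.2397) ≈ 76.1°.

76.1°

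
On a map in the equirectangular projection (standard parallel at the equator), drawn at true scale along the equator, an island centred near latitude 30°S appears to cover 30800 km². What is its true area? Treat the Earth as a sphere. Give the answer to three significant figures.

In the plate carrée (x = Rλ, y = Rφ), meridians are true-scale (h = 1) and parallels are stretched by k = sec φ.
Areal scale = h·k = 1 × sec φ; at 30°, h = 1.000, k = 1.155, so h·k = 1.155.
True area = apparent / (areal scale) = 30800 / 1.155 ≈ 26700 km².

26700 km²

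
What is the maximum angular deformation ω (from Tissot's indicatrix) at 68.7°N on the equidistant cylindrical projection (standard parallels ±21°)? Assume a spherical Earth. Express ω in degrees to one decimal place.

In the equirectangular projection with standard parallel φ₀ = 21° (x = Rλ cos φ₀, y = Rφ), meridians are true-scale (h = 1) and the parallel scale is k = cos φ₀ / cos φ.
At 68.7°: h = 1.000, k = 2.570; principal scales a = 2.570, b = 1.000.
sin(ω/2) = (a − b)/(a + b) = 1.570/3.570 = 0.4398, so ω = 2 arcsin(0.4398) ≈ 52.2°.

52.2°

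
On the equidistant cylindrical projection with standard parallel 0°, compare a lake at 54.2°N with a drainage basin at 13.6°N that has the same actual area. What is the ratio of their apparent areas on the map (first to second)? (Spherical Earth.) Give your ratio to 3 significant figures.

In the plate carrée (x = Rλ, y = Rφ), meridians are true-scale (h = 1) and parallels are stretched by k = sec φ.
Areal scale at 54.2°: h·k = 1.000 × 1.710 = 1.710.
Areal scale at 13.6°: h·k = 1.000 × 1.029 = 1.029.
Ratio = 1.710/1.029 ≈ 1.66.

1.66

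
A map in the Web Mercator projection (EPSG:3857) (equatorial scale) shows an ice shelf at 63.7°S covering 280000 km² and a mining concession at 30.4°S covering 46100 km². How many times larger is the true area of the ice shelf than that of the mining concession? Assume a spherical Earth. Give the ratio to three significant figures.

1.60

Since Mercator area scale is 1/cos²φ, the true area equals the apparent area multiplied by cos²φ.
True area of ice shelf: 280000 × cos²(63.7°) = 280000 × 0.1963 = 54970 km².
True area of mining concession: 46100 × cos²(30.4°) = 46100 × 0.7439 = 34300 km².
Ratio = 54970 / 34300 ≈ 1.60.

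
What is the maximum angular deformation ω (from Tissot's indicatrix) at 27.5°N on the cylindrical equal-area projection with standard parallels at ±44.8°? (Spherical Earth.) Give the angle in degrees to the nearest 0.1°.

A cylindrical equal-area projection with standard parallel φ₀ has meridian scale h = cos φ / cos φ₀ and parallel scale k = cos φ₀ / cos φ (so areas are preserved, h·k = 1).
At 27.5°: h = 1.250, k = 0.8000; principal scales a = 1.250, b = 0.8000.
sin(ω/2) = (a − b)/(a + b) = 0.4501/2.050 = 0.2196, so ω = 2 arcsin(0.2196) ≈ 25.4°.

25.4°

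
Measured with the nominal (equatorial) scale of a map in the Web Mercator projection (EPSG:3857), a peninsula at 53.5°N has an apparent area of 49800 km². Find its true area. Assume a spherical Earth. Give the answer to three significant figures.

17600 km²

For Mercator, h = k = sec φ (a conformal cylindrical projection has a single point scale, 1/cos φ).
Areal scale = k² = sec²φ = 1/cos²(53.5°) = 1/0.5948² = 2.826.
True area = apparent / (areal scale) = 49800 / 2.826 ≈ 17600 km².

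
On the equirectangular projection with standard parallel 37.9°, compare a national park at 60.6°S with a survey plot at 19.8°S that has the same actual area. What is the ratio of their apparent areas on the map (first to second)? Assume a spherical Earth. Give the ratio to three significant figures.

1.92

With standard parallel φ₀ = 37.9°, the equirectangular projection gives x = Rλ cos φ₀, y = Rφ, so h = 1 and k = cos 37.9° / cos φ.
Areal scale at 60.6°: h·k = 1.000 × 1.607 = 1.607.
Areal scale at 19.8°: h·k = 1.000 × 0.8387 = 0.8387.
Ratio = 1.607/0.8387 ≈ 1.92.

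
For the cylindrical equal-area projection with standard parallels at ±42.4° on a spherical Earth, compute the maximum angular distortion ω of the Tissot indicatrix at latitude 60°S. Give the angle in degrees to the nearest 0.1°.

A cylindrical equal-area projection with standard parallel φ₀ has meridian scale h = cos φ / cos φ₀ and parallel scale k = cos φ₀ / cos φ (so areas are preserved, h·k = 1).
At 60°: h = 0.6771, k = 1.477; principal scales a = 1.477, b = 0.6771.
sin(ω/2) = (a − b)/(a + b) = 0.7998/2.154 = 0.3713, so ω = 2 arcsin(0.3713) ≈ 43.6°.

43.6°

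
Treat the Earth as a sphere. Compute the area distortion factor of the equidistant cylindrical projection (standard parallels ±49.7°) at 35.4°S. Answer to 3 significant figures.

The equidistant cylindrical projection with φ₀ = 49.7° has h = 1 (meridians true) and k = cos φ₀ / cos φ along parallels.
Areal scale = h·k = 1 × cos φ₀ / cos φ; at 35.4°, h = 1.000, k = 0.7935, so h·k = 0.7935.

0.793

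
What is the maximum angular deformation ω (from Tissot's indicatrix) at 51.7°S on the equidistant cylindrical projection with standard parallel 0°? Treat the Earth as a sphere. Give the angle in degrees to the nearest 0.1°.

27.2°

Plate carrée maps x = Rλ, y = Rφ. The meridian scale is h = 1 and the parallel scale is k = 1/cos φ = sec φ.
At 51.7°: h = 1.000, k = 1.613; principal scales a = 1.613, b = 1.000.
sin(ω/2) = (a − b)/(a + b) = 0.6135/2.613 = 0.2347, so ω = 2 arcsin(0.2347) ≈ 27.2°.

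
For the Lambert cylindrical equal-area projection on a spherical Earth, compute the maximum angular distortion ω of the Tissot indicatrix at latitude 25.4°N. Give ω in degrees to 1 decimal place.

11.6°

The Lambert cylindrical equal-area projection is the cylindrical equal-area projection with its standard parallel at the equator (φ₀ = 0). Cylindrical equal-area (φ₀ = 0°): h = cos φ / cos 0° along meridians, k = cos 0° / cos φ along parallels; h·k = 1.
At 25.4°: h = 0.9033, k = 1.107; principal scales a = 1.107, b = 0.9033.
sin(ω/2) = (a − b)/(a + b) = 0.2037/2.010 = 0.1013, so ω = 2 arcsin(0.1013) ≈ 11.6°.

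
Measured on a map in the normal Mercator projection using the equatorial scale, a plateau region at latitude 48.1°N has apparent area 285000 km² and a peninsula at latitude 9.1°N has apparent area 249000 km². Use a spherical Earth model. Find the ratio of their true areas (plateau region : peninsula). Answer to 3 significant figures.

Since Mercator area scale is 1/cos²φ, the true area equals the apparent area multiplied by cos²φ.
True area of plateau region: 285000 × cos²(48.1°) = 285000 × 0.4460 = 127100 km².
True area of peninsula: 249000 × cos²(9.1°) = 249000 × 0.9750 = 242800 km².
Ratio = 127100 / 242800 ≈ 0.524.

0.524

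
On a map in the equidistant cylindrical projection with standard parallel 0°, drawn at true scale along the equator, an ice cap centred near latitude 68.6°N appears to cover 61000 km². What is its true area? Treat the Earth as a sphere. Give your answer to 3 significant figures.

22300 km²

In the plate carrée (x = Rλ, y = Rφ), meridians are true-scale (h = 1) and parallels are stretched by k = sec φ.
Areal scale = h·k = 1 × sec φ; at 68.6°, h = 1.000, k = 2.741, so h·k = 2.741.
True area = apparent / (areal scale) = 61000 / 2.741 ≈ 22300 km².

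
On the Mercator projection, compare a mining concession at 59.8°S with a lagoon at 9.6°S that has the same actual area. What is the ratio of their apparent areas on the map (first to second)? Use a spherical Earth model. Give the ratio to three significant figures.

Mercator areal scale is sec²φ.
At 59.8°: sec²(59.8°) = 1/0.5030² = 3.952.
At 9.6°: sec²(9.6°) = 1/0.9860² = 1.029.
Ratio = 3.952/1.029 = cos²(9.6°)/cos²(59.8°) ≈ 3.84.

3.84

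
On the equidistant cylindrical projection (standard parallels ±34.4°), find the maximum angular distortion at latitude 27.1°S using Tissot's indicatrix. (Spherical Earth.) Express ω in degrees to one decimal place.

With standard parallel φ₀ = 34.4°, the equirectangular projection gives x = Rλ cos φ₀, y = Rφ, so h = 1 and k = cos 34.4° / cos φ.
At 27.1°: h = 1.000, k = 0.9269; principal scales a = 1.000, b = 0.9269.
sin(ω/2) = (a − b)/(a + b) = 0.07313/1.927 = 0.03795, so ω = 2 arcsin(0.03795) ≈ 4.3°.

4.3°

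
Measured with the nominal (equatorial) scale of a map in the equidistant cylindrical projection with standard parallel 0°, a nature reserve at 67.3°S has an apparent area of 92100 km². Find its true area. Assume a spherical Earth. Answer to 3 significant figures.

For the equirectangular projection with φ₀ = 0 (plate carrée), h = 1 along meridians and k = sec φ along parallels.
Areal scale = h·k = 1 × sec φ; at 67.3°, h = 1.000, k = 2.591, so h·k = 2.591.
True area = apparent / (areal scale) = 92100 / 2.591 ≈ 35500 km².

35500 km²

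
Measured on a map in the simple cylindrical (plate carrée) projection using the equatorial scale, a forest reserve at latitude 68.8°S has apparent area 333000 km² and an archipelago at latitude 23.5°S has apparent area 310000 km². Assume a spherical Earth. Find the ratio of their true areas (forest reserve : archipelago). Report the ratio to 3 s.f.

On the plate carrée, areal scale = h·k = 1 × sec φ, so true area = apparent × cos φ.
True area of forest reserve: 333000 × cos(68.8°) = 333000 × 0.3616 = 120400 km².
True area of archipelago: 310000 × cos(23.5°) = 310000 × 0.9171 = 284300 km².
Ratio = 120400 / 284300 ≈ 0.424.

0.424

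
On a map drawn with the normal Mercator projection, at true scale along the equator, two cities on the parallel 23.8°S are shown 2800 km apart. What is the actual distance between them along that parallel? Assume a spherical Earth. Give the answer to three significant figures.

2560 km

Mercator is conformal, so the point scale is isotropic: h = k = sec φ = 1/cos φ.
Along the parallel at 23.8°, map distances are exaggerated by k = sec 23.8° = 1.093.
True distance = 2800 / 1.093 = 2800 × cos 23.8° ≈ 2560 km.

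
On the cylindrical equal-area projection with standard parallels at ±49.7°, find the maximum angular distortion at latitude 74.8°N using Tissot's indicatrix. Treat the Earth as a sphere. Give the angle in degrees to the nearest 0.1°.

For cylindrical equal-area with standard parallel φ₀, h = cos φ / cos φ₀ and k = cos φ₀ / cos φ, so h·k = 1.
At 74.8°: h = 0.4054, k = 2.467; principal scales a = 2.467, b = 0.4054.
sin(ω/2) = (a − b)/(a + b) = 2.062/2.872 = 0.7177, so ω = 2 arcsin(0.7177) ≈ 91.7°.

91.7°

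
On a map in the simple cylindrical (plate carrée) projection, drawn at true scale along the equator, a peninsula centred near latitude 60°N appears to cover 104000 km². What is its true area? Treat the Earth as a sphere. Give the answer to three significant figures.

In the plate carrée (x = Rλ, y = Rφ), meridians are true-scale (h = 1) and parallels are stretched by k = sec φ.
Areal scale = h·k = 1 × sec φ; at 60°, h = 1.000, k = 2.000, so h·k = 2.000.
True area = apparent / (areal scale) = 104000 / 2.000 ≈ 52000 km².

52000 km²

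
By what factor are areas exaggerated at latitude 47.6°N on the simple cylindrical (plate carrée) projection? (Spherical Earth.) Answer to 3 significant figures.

1.48

For the equirectangular projection with φ₀ = 0 (plate carrée), h = 1 along meridians and k = sec φ along parallels.
Areal scale = h·k = 1 × sec φ; at 47.6°, h = 1.000, k = 1.483, so h·k = 1.483.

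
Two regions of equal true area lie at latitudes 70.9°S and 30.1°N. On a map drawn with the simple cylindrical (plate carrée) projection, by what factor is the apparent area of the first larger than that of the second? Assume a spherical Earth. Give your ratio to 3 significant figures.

2.64

In the plate carrée (x = Rλ, y = Rφ), meridians are true-scale (h = 1) and parallels are stretched by k = sec φ.
Areal scale at 70.9°: h·k = 1.000 × 3.056 = 3.056.
Areal scale at 30.1°: h·k = 1.000 × 1.156 = 1.156.
Ratio = 3.056/1.156 ≈ 2.64.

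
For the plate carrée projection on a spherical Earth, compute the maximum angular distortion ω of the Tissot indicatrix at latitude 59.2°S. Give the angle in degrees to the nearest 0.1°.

For the equirectangular projection with φ₀ = 0 (plate carrée), h = 1 along meridians and k = sec φ along parallels.
At 59.2°: h = 1.000, k = 1.953; principal scales a = 1.953, b = 1.000.
sin(ω/2) = (a − b)/(a + b) = 0.9530/2.953 = 0.3227, so ω = 2 arcsin(0.3227) ≈ 37.7°.

37.7°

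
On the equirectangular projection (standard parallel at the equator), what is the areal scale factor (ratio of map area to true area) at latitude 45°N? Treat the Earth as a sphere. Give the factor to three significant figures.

Plate carrée maps x = Rλ, y = Rφ. The meridian scale is h = 1 and the parallel scale is k = 1/cos φ = sec φ.
Areal scale = h·k = 1 × sec φ; at 45°, h = 1.000, k = 1.414, so h·k = 1.414.

1.41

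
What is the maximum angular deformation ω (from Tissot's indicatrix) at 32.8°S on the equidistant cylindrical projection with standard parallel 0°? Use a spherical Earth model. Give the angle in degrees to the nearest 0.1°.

9.9°

For the equirectangular projection with φ₀ = 0 (plate carrée), h = 1 along meridians and k = sec φ along parallels.
At 32.8°: h = 1.000, k = 1.190; principal scales a = 1.190, b = 1.000.
sin(ω/2) = (a − b)/(a + b) = 0.1897/2.190 = 0.08662, so ω = 2 arcsin(0.08662) ≈ 9.9°.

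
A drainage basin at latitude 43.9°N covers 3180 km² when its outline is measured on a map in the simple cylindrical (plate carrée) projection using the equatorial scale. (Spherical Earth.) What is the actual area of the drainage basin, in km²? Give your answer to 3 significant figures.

In the plate carrée (x = Rλ, y = Rφ), meridians are true-scale (h = 1) and parallels are stretched by k = sec φ.
Areal scale = h·k = 1 × sec φ; at 43.9°, h = 1.000, k = 1.388, so h·k = 1.388.
True area = apparent / (areal scale) = 3180 / 1.388 ≈ 2290 km².

2290 km²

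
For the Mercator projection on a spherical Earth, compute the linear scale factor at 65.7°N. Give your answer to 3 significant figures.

2.43

The Mercator projection is conformal; its linear scale factor is the same in every direction and equals sec φ = 1/cos φ.
k = 1/cos 65.7° = 1/0.4115 = 2.430.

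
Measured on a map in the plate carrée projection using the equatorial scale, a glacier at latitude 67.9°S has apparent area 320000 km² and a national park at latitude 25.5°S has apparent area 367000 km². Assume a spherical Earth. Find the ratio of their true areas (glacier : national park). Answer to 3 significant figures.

0.363

On the plate carrée, areal scale = h·k = 1 × sec φ, so true area = apparent × cos φ.
True area of glacier: 320000 × cos(67.9°) = 320000 × 0.3762 = 120400 km².
True area of national park: 367000 × cos(25.5°) = 367000 × 0.9026 = 331200 km².
Ratio = 120400 / 331200 ≈ 0.363.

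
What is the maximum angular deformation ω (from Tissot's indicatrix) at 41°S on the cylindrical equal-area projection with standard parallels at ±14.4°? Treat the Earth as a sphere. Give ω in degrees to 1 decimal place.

Cylindrical equal-area (φ₀ = 14.4°): h = cos φ / cos 14.4° along meridians, k = cos 14.4° / cos φ along parallels; h·k = 1.
At 41°: h = 0.7792, k = 1.283; principal scales a = 1.283, b = 0.7792.
sin(ω/2) = (a − b)/(a + b) = 0.5042/2.063 = 0.2444, so ω = 2 arcsin(0.2444) ≈ 28.3°.

28.3°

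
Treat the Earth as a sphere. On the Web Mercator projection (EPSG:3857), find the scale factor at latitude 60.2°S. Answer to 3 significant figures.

2.01

The Mercator projection is conformal; its linear scale factor is the same in every direction and equals sec φ = 1/cos φ.
k = 1/cos 60.2° = 1/0.4970 = 2.012.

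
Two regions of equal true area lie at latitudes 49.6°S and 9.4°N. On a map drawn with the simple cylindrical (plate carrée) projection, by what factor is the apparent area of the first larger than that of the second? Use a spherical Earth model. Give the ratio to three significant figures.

Plate carrée maps x = Rλ, y = Rφ. The meridian scale is h = 1 and the parallel scale is k = 1/cos φ = sec φ.
Areal scale at 49.6°: h·k = 1.000 × 1.543 = 1.543.
Areal scale at 9.4°: h·k = 1.000 × 1.014 = 1.014.
Ratio = 1.543/1.014 ≈ 1.52.

1.52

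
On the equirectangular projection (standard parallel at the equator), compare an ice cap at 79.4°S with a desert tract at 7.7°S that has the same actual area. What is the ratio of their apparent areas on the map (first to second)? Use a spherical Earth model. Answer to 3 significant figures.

Plate carrée maps x = Rλ, y = Rφ. The meridian scale is h = 1 and the parallel scale is k = 1/cos φ = sec φ.
Areal scale at 79.4°: h·k = 1.000 × 5.436 = 5.436.
Areal scale at 7.7°: h·k = 1.000 × 1.009 = 1.009.
Ratio = 5.436/1.009 ≈ 5.39.

5.39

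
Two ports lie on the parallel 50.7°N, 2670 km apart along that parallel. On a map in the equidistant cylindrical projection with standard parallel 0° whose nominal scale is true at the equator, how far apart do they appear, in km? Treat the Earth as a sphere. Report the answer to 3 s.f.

For the equirectangular projection with φ₀ = 0 (plate carrée), h = 1 along meridians and k = sec φ along parallels.
Along the parallel, k = sec 50.7° = 1/0.6334 = 1.579.
Map distance = 2670 × 1.579 ≈ 4220 km.

4220 km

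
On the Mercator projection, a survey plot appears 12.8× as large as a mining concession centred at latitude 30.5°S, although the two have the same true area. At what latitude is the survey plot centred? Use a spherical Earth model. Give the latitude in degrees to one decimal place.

76.1°

On Mercator, (apparent₁)/(apparent₂) = sec²φ₁ / sec²φ₂ when true areas are equal.
cos²φ₂ / cos²φ₁ = 12.8  ⇒  cos φ₁ = cos 30.5° / √12.8 = 0.8616/3.578 = 0.2408.
φ₁ = arccos(0.2408) ≈ 76.1°.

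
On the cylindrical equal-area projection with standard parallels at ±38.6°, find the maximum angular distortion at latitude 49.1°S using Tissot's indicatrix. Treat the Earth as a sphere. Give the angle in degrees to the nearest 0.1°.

For cylindrical equal-area with standard parallel φ₀, h = cos φ / cos φ₀ and k = cos φ₀ / cos φ, so h·k = 1.
At 49.1°: h = 0.8378, k = 1.194; principal scales a = 1.194, b = 0.8378.
sin(ω/2) = (a − b)/(a + b) = 0.3559/2.031 = 0.1752, so ω = 2 arcsin(0.1752) ≈ 20.2°.

20.2°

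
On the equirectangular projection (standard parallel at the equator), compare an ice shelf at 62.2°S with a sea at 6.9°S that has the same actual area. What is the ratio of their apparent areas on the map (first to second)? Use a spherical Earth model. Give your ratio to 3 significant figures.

2.13

In the plate carrée (x = Rλ, y = Rφ), meridians are true-scale (h = 1) and parallels are stretched by k = sec φ.
Areal scale at 62.2°: h·k = 1.000 × 2.144 = 2.144.
Areal scale at 6.9°: h·k = 1.000 × 1.007 = 1.007.
Ratio = 2.144/1.007 ≈ 2.13.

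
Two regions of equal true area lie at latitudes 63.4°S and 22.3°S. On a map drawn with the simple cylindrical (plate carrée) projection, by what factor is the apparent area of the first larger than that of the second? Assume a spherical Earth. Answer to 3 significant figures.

In the plate carrée (x = Rλ, y = Rφ), meridians are true-scale (h = 1) and parallels are stretched by k = sec φ.
Areal scale at 63.4°: h·k = 1.000 × 2.233 = 2.233.
Areal scale at 22.3°: h·k = 1.000 × 1.081 = 1.081.
Ratio = 2.233/1.081 ≈ 2.07.

2.07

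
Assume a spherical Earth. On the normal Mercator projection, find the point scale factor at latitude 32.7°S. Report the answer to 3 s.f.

1.19

Mercator is conformal, so the point scale is isotropic: h = k = sec φ = 1/cos φ.
k = 1/cos 32.7° = 1/0.8415 = 1.188.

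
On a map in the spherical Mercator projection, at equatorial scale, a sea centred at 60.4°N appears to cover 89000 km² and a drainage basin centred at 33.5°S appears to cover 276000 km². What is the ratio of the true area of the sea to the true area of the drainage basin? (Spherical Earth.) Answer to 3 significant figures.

0.113

On Mercator the areal scale is sec²φ, so true area = apparent × cos²φ.
True area of sea: 89000 × cos²(60.4°) = 89000 × 0.2440 = 21710 km².
True area of drainage basin: 276000 × cos²(33.5°) = 276000 × 0.6954 = 191900 km².
Ratio = 21710 / 191900 ≈ 0.113.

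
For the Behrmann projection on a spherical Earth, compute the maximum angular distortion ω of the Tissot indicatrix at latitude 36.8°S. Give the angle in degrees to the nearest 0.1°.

9.0°

Behrmann is a cylindrical equal-area projection with standard parallels at ±30°. A cylindrical equal-area projection with standard parallel φ₀ has meridian scale h = cos φ / cos φ₀ and parallel scale k = cos φ₀ / cos φ (so areas are preserved, h·k = 1).
At 36.8°: h = 0.9246, k = 1.082; principal scales a = 1.082, b = 0.9246.
sin(ω/2) = (a − b)/(a + b) = 0.1569/2.006 = 0.07823, so ω = 2 arcsin(0.07823) ≈ 9.0°.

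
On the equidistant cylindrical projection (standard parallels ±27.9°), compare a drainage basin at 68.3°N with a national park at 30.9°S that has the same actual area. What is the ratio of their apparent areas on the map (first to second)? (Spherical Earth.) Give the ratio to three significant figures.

With standard parallel φ₀ = 27.9°, the equirectangular projection gives x = Rλ cos φ₀, y = Rφ, so h = 1 and k = cos 27.9° / cos φ.
Areal scale at 68.3°: h·k = 1.000 × 2.390 = 2.390.
Areal scale at 30.9°: h·k = 1.000 × 1.030 = 1.030.
Ratio = 2.390/1.030 ≈ 2.32.

2.32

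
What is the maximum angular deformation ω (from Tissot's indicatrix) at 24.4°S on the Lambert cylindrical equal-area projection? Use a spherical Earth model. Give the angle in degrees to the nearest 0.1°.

10.7°

The Lambert cylindrical equal-area projection is the cylindrical equal-area projection with its standard parallel at the equator (φ₀ = 0). Cylindrical equal-area (φ₀ = 0°): h = cos φ / cos 0° along meridians, k = cos 0° / cos φ along parallels; h·k = 1.
At 24.4°: h = 0.9107, k = 1.098; principal scales a = 1.098, b = 0.9107.
sin(ω/2) = (a − b)/(a + b) = 0.1874/2.009 = 0.09329, so ω = 2 arcsin(0.09329) ≈ 10.7°.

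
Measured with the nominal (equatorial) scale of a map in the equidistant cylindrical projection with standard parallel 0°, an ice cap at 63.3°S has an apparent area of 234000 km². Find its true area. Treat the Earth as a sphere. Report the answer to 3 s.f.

In the plate carrée (x = Rλ, y = Rφ), meridians are true-scale (h = 1) and parallels are stretched by k = sec φ.
Areal scale = h·k = 1 × sec φ; at 63.3°, h = 1.000, k = 2.226, so h·k = 2.226.
True area = apparent / (areal scale) = 234000 / 2.226 ≈ 105000 km².

105000 km²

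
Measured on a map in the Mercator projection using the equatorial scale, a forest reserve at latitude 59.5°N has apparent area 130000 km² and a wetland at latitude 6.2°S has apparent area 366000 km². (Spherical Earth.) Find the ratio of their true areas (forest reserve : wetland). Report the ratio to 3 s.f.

0.0926

Mercator's areal exaggeration is sec²φ; hence true area = (apparent area) · cos²φ.
True area of forest reserve: 130000 × cos²(59.5°) = 130000 × 0.2576 = 33490 km².
True area of wetland: 366000 × cos²(6.2°) = 366000 × 0.9883 = 361700 km².
Ratio = 33490 / 361700 ≈ 0.0926.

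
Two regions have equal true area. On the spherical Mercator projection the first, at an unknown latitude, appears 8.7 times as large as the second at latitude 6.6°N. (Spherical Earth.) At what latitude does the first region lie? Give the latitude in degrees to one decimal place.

For equal true areas on Mercator, apparent areas scale as sec²φ, so the ratio is cos²φ₂ / cos²φ₁.
cos²φ₂ / cos²φ₁ = 8.7  ⇒  cos φ₁ = cos 6.6° / √8.7 = 0.9934/2.950 = 0.3368.
φ₁ = arccos(0.3368) ≈ 70.3°.

70.3°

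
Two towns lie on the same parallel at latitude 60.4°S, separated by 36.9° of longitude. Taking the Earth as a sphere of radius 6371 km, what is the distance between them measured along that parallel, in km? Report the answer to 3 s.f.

Arc length along a parallel = R cos φ · Δλ (with Δλ in radians).
= 6371 × cos 60.4° × (36.9° × π/180) = 6371 × 0.4939 × 0.6440 ≈ 2030 km.

2030 km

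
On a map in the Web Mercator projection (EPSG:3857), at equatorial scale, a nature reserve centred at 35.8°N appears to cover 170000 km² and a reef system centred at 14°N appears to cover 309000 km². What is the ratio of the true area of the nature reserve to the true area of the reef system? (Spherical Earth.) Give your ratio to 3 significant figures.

0.384

Since Mercator area scale is 1/cos²φ, the true area equals the apparent area multiplied by cos²φ.
True area of nature reserve: 170000 × cos²(35.8°) = 170000 × 0.6578 = 111800 km².
True area of reef system: 309000 × cos²(14°) = 309000 × 0.9415 = 290900 km².
Ratio = 111800 / 290900 ≈ 0.384.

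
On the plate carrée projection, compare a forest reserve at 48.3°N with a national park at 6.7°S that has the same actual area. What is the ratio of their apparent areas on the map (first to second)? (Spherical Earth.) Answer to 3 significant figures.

1.49

In the plate carrée (x = Rλ, y = Rφ), meridians are true-scale (h = 1) and parallels are stretched by k = sec φ.
Areal scale at 48.3°: h·k = 1.000 × 1.503 = 1.503.
Areal scale at 6.7°: h·k = 1.000 × 1.007 = 1.007.
Ratio = 1.503/1.007 ≈ 1.49.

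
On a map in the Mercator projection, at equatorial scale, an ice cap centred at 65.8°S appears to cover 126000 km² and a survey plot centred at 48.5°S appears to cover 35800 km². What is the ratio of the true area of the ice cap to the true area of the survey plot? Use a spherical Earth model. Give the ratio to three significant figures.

1.35

On Mercator the areal scale is sec²φ, so true area = apparent × cos²φ.
True area of ice cap: 126000 × cos²(65.8°) = 126000 × 0.1680 = 21170 km².
True area of survey plot: 35800 × cos²(48.5°) = 35800 × 0.4391 = 15720 km².
Ratio = 21170 / 15720 ≈ 1.35.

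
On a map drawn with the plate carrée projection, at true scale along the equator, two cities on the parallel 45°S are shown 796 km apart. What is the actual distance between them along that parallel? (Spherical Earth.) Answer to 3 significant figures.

Plate carrée maps x = Rλ, y = Rφ. The meridian scale is h = 1 and the parallel scale is k = 1/cos φ = sec φ.
Along the parallel at 45°, map distances are exaggerated by k = sec 45° = 1.414.
True distance = 796 / 1.414 = 796 × cos 45° ≈ 563 km.

563 km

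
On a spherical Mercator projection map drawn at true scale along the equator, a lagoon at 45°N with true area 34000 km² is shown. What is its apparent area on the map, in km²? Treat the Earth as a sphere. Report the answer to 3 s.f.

68000 km²

For Mercator, h = k = sec φ (a conformal cylindrical projection has a single point scale, 1/cos φ).
Areal scale = k² = sec²φ = 1/cos²(45°) = 1/0.7071² = 2.000.
Apparent area = 34000 × 2.000 ≈ 68000 km².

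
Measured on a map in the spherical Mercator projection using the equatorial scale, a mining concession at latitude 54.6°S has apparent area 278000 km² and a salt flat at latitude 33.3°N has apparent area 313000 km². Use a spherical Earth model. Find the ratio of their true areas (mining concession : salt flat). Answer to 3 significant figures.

Since Mercator area scale is 1/cos²φ, the true area equals the apparent area multiplied by cos²φ.
True area of mining concession: 278000 × cos²(54.6°) = 278000 × 0.3356 = 93290 km².
True area of salt flat: 313000 × cos²(33.3°) = 313000 × 0.6986 = 218700 km².
Ratio = 93290 / 218700 ≈ 0.427.

0.427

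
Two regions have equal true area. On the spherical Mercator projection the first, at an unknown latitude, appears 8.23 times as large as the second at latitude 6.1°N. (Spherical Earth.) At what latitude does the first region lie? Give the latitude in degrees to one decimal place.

Mercator areal scale is sec²φ, so apparent-area ratio = sec²φ₁ / sec²φ₂ = cos²φ₂ / cos²φ₁.
cos²φ₂ / cos²φ₁ = 8.23  ⇒  cos φ₁ = cos 6.1° / √8.23 = 0.9943/2.869 = 0.3466.
φ₁ = arccos(0.3466) ≈ 69.7°.

69.7°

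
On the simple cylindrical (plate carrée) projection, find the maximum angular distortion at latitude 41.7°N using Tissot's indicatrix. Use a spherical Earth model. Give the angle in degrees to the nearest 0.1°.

Plate carrée maps x = Rλ, y = Rφ. The meridian scale is h = 1 and the parallel scale is k = 1/cos φ = sec φ.
At 41.7°: h = 1.000, k = 1.339; principal scales a = 1.339, b = 1.000.
sin(ω/2) = (a − b)/(a + b) = 0.3393/2.339 = 0.1451, so ω = 2 arcsin(0.1451) ≈ 16.7°.

16.7°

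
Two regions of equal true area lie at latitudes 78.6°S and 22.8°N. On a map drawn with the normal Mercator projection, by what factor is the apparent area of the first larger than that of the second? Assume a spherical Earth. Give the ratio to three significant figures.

Mercator areal scale is sec²φ.
At 78.6°: sec²(78.6°) = 1/0.1977² = 25.60.
At 22.8°: sec²(22.8°) = 1/0.9219² = 1.177.
Ratio = 25.60/1.177 = cos²(22.8°)/cos²(78.6°) ≈ 21.8.

21.8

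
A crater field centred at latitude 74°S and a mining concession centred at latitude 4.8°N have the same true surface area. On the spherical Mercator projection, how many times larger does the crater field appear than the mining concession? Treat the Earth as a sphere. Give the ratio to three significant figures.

Mercator areal scale is sec²φ.
At 74°: sec²(74°) = 1/0.2756² = 13.16.
At 4.8°: sec²(4.8°) = 1/0.9965² = 1.007.
Ratio = 13.16/1.007 = cos²(4.8°)/cos²(74°) ≈ 13.1.

13.1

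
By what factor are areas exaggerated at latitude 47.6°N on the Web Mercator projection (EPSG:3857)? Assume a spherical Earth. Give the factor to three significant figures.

2.20

For Mercator, h = k = sec φ (a conformal cylindrical projection has a single point scale, 1/cos φ).
Areal scale = k² = sec²φ = 1/cos²(47.6°) = 1/0.6743² = 2.199.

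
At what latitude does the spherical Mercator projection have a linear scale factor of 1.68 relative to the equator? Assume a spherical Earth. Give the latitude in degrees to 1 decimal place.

53.5°

Mercator scale is k = sec φ = 1/cos φ.
1/cos φ = 1.68  ⇒  cos φ = 0.5952  ⇒  φ = arccos(0.5952) ≈ 53.5°.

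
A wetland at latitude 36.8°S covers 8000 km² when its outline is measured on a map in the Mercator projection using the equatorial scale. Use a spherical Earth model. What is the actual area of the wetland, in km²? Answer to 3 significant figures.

5130 km²

The Mercator projection is conformal; its linear scale factor is the same in every direction and equals sec φ = 1/cos φ.
Areal scale = k² = sec²φ = 1/cos²(36.8°) = 1/0.8007² = 1.560.
True area = apparent / (areal scale) = 8000 / 1.560 ≈ 5130 km².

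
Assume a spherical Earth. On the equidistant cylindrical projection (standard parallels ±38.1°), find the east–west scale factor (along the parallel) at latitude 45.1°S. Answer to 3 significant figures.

1.11

With standard parallel φ₀ = 38.1°, the equirectangular projection gives x = Rλ cos φ₀, y = Rφ, so h = 1 and k = cos 38.1° / cos φ.
k = cos 38.1° / cos 45.1° = 0.7869/0.7059 = 1.115.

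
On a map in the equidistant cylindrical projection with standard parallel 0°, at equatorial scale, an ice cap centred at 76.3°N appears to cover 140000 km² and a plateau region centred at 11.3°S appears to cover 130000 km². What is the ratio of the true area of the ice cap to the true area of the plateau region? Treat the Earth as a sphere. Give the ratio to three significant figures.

Plate carrée has h = 1 and k = sec φ, giving areal scale sec φ; true area = (apparent area) · cos φ.
True area of ice cap: 140000 × cos(76.3°) = 140000 × 0.2368 = 33160 km².
True area of plateau region: 130000 × cos(11.3°) = 130000 × 0.9806 = 127500 km².
Ratio = 33160 / 127500 ≈ 0.260.

0.260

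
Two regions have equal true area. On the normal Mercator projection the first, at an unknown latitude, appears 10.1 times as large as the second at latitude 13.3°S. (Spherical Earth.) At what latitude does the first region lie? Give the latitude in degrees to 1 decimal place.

72.2°

For equal true areas on Mercator, apparent areas scale as sec²φ, so the ratio is cos²φ₂ / cos²φ₁.
cos²φ₂ / cos²φ₁ = 10.1  ⇒  cos φ₁ = cos 13.3° / √10.1 = 0.9732/3.178 = 0.3062.
φ₁ = arccos(0.3062) ≈ 72.2°.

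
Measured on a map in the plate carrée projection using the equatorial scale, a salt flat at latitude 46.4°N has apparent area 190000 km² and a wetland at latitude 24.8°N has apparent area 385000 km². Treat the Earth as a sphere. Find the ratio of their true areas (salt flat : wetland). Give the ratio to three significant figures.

0.375

On the plate carrée, areal scale = h·k = 1 × sec φ, so true area = apparent × cos φ.
True area of salt flat: 190000 × cos(46.4°) = 190000 × 0.6896 = 131000 km².
True area of wetland: 385000 × cos(24.8°) = 385000 × 0.9078 = 349500 km².
Ratio = 131000 / 349500 ≈ 0.375.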